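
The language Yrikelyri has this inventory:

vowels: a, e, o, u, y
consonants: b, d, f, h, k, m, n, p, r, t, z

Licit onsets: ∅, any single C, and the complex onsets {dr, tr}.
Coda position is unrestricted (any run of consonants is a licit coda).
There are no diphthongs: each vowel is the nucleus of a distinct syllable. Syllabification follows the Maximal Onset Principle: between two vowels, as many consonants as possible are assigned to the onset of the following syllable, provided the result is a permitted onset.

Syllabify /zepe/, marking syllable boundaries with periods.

ze.pe

Vowels present: e, e; each is a nucleus, giving 2 syllables.
Between /e/ (V1) and /e/ (V2): /p/ is a single consonant, so it becomes the next onset.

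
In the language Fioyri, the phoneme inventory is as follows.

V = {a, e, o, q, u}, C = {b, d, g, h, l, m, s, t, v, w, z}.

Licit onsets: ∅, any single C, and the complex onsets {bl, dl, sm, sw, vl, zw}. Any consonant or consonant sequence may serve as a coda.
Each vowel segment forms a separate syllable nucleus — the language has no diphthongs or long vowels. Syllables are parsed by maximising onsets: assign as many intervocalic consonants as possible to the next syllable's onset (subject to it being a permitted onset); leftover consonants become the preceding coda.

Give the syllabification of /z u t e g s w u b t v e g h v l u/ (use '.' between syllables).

zu.teg.swubt.vegh.vlu

Nuclei (vowels): u, e, u, e, u → 5 syllables.
/u…e/ gap (V1→V2): /t/ → onset of the next syllable (single consonants are always licit onsets).
/e…u/ gap (V2→V3): /gsw/ — longest licit onset from the right is /sw/, leaving /g/ as coda.
/u…e/ gap (V3→V4): /btv/ splits as /bt/ + /v/ (/v/ is the longest suffix that is a licit onset).
/e…u/ gap (V4→V5): /ghvl/; trying suffixes from longest down, /vl/ is the first permitted one, so coda /gh/ | onset /vl/.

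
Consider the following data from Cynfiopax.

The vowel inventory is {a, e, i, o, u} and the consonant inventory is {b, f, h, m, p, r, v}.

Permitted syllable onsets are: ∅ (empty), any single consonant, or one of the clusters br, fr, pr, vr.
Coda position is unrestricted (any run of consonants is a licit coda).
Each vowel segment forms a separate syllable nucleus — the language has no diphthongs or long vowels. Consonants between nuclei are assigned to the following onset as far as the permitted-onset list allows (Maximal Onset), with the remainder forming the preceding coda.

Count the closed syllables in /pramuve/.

The vowels are a, u, e — 3 nuclei, so 3 syllables.
Between /a/ (V1) and /u/ (V2): just /m/ — single C goes to the following onset.
Between /u/ (V2) and /e/ (V3): just /v/ — single C goes to the following onset.
Syllabification: pra.mu.ve.
Classifying each syllable: /pra/ (open), /mu/ (open), /ve/ (open).
Closed syllables: 0.

0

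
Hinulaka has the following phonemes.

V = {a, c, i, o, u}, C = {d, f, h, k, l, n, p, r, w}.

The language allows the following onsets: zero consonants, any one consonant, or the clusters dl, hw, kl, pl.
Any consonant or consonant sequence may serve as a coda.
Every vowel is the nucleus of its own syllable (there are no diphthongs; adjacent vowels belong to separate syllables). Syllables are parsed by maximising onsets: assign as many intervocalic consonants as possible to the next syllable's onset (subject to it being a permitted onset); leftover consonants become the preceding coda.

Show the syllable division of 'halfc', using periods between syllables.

The vowels are a, c — 2 nuclei, so 2 syllables.
Between /a/ (V1) and /c/ (V2): /lf/; trying suffixes from longest down, /f/ is the first permitted one, so coda /l/ | onset /f/.

hal.fc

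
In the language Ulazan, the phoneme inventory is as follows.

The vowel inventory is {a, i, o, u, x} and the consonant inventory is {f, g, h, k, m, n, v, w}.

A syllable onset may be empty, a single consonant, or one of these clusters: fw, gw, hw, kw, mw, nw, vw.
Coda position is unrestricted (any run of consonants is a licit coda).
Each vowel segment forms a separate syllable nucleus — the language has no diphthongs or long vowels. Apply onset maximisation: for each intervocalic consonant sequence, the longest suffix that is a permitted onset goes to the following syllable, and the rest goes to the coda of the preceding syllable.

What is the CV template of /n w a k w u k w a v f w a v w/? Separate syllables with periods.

The vowels are a, u, a, a — 4 nuclei, so 4 syllables.
V1 /a/ – V2 /u/: /kw/ — entire cluster is a permitted onset → onset /kw/, coda ∅.
V2 /u/ – V3 /a/: /kw/ — entire cluster is a permitted onset → onset /kw/, coda ∅.
V3 /a/ – V4 /a/: /vfw/ splits as /v/ + /fw/ (/fw/ is the longest suffix that is a licit onset).
Putting it together: nwa.kwu.kwav.fwavw.
Mapping each syllable to C/V: /nwa/ → CCV, /kwu/ → CCV, /kwav/ → CCVC, /fwavw/ → CCVCC.

CCV.CCV.CCVC.CCVCC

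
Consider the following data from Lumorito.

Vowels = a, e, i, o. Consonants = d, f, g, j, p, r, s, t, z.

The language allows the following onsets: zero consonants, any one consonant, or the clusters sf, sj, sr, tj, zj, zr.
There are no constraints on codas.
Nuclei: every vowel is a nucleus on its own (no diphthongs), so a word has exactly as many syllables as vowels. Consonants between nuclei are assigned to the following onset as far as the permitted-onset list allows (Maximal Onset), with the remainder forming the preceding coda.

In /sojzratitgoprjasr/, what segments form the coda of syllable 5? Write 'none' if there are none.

sr

The vowels are o, a, i, o, a — 5 nuclei, so 5 syllables.
/o…a/ gap (V1→V2): /jzr/ splits as /j/ + /zr/ (/zr/ is the longest suffix that is a licit onset).
/a…i/ gap (V2→V3): /t/ is a single consonant, so it becomes the next onset.
/i…o/ gap (V3→V4): /tg/; trying suffixes from longest down, /g/ is the first permitted one, so coda /t/ | onset /g/.
/o…a/ gap (V4→V5): /prj/ splits as /pr/ + /j/ (/j/ is the longest suffix that is a licit onset).
So the parse is soj.zra.tit.gopr.jasr.
Syllable 5 is /jasr/: onset /j/, nucleus /a/, coda /sr/.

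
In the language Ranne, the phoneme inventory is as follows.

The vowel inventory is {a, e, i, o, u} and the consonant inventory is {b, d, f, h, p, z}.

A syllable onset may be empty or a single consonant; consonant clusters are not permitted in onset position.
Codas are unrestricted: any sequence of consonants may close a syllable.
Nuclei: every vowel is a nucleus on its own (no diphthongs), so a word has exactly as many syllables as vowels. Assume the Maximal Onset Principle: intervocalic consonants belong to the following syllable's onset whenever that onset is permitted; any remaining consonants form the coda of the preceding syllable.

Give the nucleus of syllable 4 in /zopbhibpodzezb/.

Nuclei (vowels): o, i, o, e → 4 syllables.
The fourth nucleus (vowel 4 from the left) is /e/.

e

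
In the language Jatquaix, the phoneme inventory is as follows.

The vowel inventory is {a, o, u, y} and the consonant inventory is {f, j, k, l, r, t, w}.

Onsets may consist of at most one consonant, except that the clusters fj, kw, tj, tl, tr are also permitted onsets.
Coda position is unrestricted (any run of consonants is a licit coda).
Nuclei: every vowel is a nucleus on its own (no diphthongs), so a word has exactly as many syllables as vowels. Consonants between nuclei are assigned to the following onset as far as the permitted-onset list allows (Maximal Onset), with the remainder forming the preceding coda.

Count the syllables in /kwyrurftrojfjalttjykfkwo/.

The vowels are y, u, o, a, y, o — 6 nuclei, so 6 syllables.

6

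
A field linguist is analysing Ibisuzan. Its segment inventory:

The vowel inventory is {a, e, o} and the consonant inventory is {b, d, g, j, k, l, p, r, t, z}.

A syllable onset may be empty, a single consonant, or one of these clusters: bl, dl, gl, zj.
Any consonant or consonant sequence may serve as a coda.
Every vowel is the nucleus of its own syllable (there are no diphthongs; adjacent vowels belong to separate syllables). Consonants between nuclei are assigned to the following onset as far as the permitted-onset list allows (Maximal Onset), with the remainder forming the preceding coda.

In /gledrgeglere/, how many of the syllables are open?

The vowels are e, e, e, e — 4 nuclei, so 4 syllables.
Between /e/ (V1) and /e/ (V2): /drg/ — longest licit onset from the right is /g/, leaving /dr/ as coda.
Between /e/ (V2) and /e/ (V3): /gl/ — entire cluster is a permitted onset → onset /gl/, coda ∅.
Between /e/ (V3) and /e/ (V4): just /r/ — single C goes to the following onset.
Syllabification: gledr.ge.gle.re.
Classifying each syllable: /gledr/ (closed), /ge/ (open), /gle/ (open), /re/ (open).
Open syllables: 3.

3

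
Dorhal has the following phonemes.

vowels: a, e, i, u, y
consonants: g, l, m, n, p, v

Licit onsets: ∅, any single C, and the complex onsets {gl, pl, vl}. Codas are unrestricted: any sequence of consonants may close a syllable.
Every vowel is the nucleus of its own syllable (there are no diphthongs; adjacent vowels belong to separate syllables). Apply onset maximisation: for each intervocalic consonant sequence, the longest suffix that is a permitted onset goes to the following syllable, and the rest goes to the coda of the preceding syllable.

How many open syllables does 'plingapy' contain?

2

Nuclei (vowels): i, a, y → 3 syllables.
σ1/σ2 boundary: cluster /ng/ — the longest permitted-onset suffix is /g/; onset = /g/, preceding coda = /n/.
σ2/σ3 boundary: /p/ is a single consonant, so it becomes the next onset.
Syllabification: plin.ga.py.
Classifying each syllable: /plin/ (closed), /ga/ (open), /py/ (open).
Open syllables: 2.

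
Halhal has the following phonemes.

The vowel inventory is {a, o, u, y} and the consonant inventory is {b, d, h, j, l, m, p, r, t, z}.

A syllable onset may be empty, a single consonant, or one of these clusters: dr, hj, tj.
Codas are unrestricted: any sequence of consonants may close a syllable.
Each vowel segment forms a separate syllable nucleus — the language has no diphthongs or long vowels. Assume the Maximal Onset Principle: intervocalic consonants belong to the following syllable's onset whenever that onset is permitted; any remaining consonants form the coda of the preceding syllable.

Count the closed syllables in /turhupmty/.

2

Vowels present: u, u, y; each is a nucleus, giving 3 syllables.
V1 /u/ – V2 /u/: cluster /rh/ — the longest permitted-onset suffix is /h/; onset = /h/, preceding coda = /r/.
V2 /u/ – V3 /y/: /pmt/; trying suffixes from longest down, /t/ is the first permitted one, so coda /pm/ | onset /t/.
So the parse is tur.hupm.ty.
Classifying each syllable: /tur/ (closed), /hupm/ (closed), /ty/ (open).
Closed syllables: 2.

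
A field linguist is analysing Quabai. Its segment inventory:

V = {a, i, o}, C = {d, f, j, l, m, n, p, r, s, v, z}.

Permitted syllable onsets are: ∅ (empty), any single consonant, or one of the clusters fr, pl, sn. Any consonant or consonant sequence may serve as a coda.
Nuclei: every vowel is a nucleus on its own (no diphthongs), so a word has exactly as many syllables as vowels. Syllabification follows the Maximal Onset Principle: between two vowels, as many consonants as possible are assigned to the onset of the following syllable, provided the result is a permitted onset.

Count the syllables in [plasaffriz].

Vowels present: a, a, i; each is a nucleus, giving 3 syllables.

3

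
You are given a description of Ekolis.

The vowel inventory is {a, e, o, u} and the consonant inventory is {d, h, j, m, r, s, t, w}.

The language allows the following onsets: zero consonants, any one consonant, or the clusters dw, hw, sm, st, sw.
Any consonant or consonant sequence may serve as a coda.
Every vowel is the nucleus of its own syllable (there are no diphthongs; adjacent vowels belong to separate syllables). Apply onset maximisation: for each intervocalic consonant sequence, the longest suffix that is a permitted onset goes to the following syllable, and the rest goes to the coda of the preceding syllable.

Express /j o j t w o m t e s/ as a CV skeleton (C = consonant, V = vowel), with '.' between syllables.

CVCC.CVC.CVC

Vowels present: o, o, e; each is a nucleus, giving 3 syllables.
V1 /o/ – V2 /o/: /jtw/ splits as /jt/ + /w/ (/w/ is the longest suffix that is a licit onset).
V2 /o/ – V3 /e/: /mt/ splits as /m/ + /t/ (/t/ is the longest suffix that is a licit onset).
So the parse is jojt.wom.tes.
Mapping each syllable to C/V: /jojt/ → CVCC, /wom/ → CVC, /tes/ → CVC.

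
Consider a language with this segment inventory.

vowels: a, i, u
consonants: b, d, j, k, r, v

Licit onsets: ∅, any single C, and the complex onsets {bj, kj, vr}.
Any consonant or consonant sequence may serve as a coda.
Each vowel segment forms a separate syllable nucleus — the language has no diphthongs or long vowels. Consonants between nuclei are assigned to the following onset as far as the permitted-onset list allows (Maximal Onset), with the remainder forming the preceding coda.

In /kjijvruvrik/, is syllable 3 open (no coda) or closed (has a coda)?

Vowels present: i, u, i; each is a nucleus, giving 3 syllables.
/i…u/ gap (V1→V2): /jvr/ — longest licit onset from the right is /vr/, leaving /j/ as coda.
/u…i/ gap (V2→V3): /vr/ — entire cluster is a permitted onset → onset /vr/, coda ∅.
Putting it together: kjij.vru.vrik.
Syllable 3 is /vrik/ with coda /k/, so it is closed.

closed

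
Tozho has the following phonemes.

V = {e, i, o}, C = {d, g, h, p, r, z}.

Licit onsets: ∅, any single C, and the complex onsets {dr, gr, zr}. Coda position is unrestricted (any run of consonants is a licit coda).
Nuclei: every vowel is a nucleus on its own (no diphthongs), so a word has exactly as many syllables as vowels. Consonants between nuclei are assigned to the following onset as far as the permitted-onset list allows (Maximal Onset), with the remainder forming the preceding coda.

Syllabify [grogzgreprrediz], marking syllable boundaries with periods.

Nuclei (vowels): o, e, e, i → 4 syllables.
V1 /o/ – V2 /e/: cluster /gzgr/ — the longest permitted-onset suffix is /gr/; onset = /gr/, preceding coda = /gz/.
V2 /e/ – V3 /e/: cluster /prr/ — the longest permitted-onset suffix is /r/; onset = /r/, preceding coda = /pr/.
V3 /e/ – V4 /i/: /d/ is a single consonant, so it becomes the next onset.

grogz.grepr.re.diz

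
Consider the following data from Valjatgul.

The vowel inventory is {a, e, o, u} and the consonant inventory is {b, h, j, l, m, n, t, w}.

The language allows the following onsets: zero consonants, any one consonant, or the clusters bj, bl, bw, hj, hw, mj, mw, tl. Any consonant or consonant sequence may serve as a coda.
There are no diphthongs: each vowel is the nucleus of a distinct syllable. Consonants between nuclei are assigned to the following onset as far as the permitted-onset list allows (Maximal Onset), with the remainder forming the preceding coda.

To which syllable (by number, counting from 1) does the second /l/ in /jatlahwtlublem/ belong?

The vowels are a, a, u, e — 4 nuclei, so 4 syllables.
σ1/σ2 boundary: cluster /tl/ — /tl/ is itself a permitted onset, so the whole cluster goes right; preceding coda = ∅.
σ2/σ3 boundary: /hwtl/ splits as /hw/ + /tl/ (/tl/ is the longest suffix that is a licit onset).
σ3/σ4 boundary: /bl/ — entire cluster is a permitted onset → onset /bl/, coda ∅.
Putting it together: ja.tlahw.tlu.blem.
The second /l/ is in the onset of syllable 3 (/tlu/).

3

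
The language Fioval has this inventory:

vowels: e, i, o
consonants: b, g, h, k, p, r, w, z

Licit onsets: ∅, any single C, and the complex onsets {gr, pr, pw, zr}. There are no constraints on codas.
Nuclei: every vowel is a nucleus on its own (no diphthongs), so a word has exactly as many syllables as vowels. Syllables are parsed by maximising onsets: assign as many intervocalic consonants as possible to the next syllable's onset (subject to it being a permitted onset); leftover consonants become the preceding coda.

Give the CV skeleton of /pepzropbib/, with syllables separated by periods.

CVC.CCVC.CVC

Nuclei (vowels): e, o, i → 3 syllables.
V1 /e/ – V2 /o/: cluster /pzr/ — the longest permitted-onset suffix is /zr/; onset = /zr/, preceding coda = /p/.
V2 /o/ – V3 /i/: /pb/ splits as /p/ + /b/ (/b/ is the longest suffix that is a licit onset).
Syllabification: pep.zrop.bib.
Mapping each syllable to C/V: /pep/ → CVC, /zrop/ → CCVC, /bib/ → CVC.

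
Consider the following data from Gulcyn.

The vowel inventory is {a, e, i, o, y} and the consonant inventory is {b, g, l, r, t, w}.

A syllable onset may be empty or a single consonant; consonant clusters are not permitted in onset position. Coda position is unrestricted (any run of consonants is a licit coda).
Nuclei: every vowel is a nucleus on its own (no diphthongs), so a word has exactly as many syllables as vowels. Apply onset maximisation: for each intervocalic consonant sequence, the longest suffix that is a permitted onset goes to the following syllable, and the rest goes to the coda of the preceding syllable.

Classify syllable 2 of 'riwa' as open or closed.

open

Vowels present: i, a; each is a nucleus, giving 2 syllables.
V1 /i/ – V2 /a/: /w/ is a single consonant, so it becomes the next onset.
Result: ri.wa.
Syllable 2 is /wa/; it ends in its nucleus with no coda, so it is open.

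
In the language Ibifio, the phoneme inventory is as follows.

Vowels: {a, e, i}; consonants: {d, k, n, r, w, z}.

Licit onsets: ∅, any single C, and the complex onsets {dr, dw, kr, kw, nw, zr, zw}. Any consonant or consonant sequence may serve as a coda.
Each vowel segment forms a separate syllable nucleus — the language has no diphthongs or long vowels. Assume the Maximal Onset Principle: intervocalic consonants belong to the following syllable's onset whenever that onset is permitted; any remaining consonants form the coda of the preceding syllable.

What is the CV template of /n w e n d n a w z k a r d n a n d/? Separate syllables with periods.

CCVCC.CVCC.CVCC.CVCC

The vowels are e, a, a, a — 4 nuclei, so 4 syllables.
/e…a/ gap (V1→V2): /ndn/ splits as /nd/ + /n/ (/n/ is the longest suffix that is a licit onset).
/a…a/ gap (V2→V3): /wzk/; trying suffixes from longest down, /k/ is the first permitted one, so coda /wz/ | onset /k/.
/a…a/ gap (V3→V4): /rdn/ splits as /rd/ + /n/ (/n/ is the longest suffix that is a licit onset).
Result: nwend.nawz.kard.nand.
Mapping each syllable to C/V: /nwend/ → CCVCC, /nawz/ → CVCC, /kard/ → CVCC, /nand/ → CVCC.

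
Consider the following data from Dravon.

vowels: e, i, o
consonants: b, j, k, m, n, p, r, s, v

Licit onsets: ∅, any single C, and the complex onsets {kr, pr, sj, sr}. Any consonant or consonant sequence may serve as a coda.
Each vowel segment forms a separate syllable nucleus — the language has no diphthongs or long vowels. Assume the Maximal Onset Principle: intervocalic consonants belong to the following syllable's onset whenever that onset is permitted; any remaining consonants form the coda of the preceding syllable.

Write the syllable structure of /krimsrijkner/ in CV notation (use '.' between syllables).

CCVC.CCVCC.CVC

Nuclei (vowels): i, i, e → 3 syllables.
Between /i/ (V1) and /i/ (V2): /msr/; trying suffixes from longest down, /sr/ is the first permitted one, so coda /m/ | onset /sr/.
Between /i/ (V2) and /e/ (V3): cluster /jkn/ — the longest permitted-onset suffix is /n/; onset = /n/, preceding coda = /jk/.
Result: krim.srijk.ner.
Mapping each syllable to C/V: /krim/ → CCVC, /srijk/ → CCVCC, /ner/ → CVC.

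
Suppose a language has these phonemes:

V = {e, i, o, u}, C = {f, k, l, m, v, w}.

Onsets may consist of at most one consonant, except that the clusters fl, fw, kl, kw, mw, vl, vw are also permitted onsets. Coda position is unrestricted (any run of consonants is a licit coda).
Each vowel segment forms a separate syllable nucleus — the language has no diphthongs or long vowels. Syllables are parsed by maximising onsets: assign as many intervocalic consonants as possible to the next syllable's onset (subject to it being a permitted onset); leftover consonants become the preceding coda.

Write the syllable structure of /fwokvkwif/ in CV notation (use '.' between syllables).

The vowels are o, i — 2 nuclei, so 2 syllables.
/o…i/ gap (V1→V2): /kvkw/ — longest licit onset from the right is /kw/, leaving /kv/ as coda.
Result: fwokv.kwif.
Mapping each syllable to C/V: /fwokv/ → CCVCC, /kwif/ → CCVC.

CCVCC.CCVC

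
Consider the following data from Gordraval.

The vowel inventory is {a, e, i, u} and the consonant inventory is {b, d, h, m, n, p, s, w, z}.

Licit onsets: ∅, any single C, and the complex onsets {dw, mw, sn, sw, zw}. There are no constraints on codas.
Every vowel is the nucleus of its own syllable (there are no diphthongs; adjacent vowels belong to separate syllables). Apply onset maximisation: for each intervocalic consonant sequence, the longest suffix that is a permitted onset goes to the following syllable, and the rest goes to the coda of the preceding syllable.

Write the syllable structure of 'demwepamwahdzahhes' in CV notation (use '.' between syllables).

The vowels are e, e, a, a, a, e — 6 nuclei, so 6 syllables.
V1 /e/ – V2 /e/: cluster /mw/ — /mw/ is itself a permitted onset, so the whole cluster goes right; preceding coda = ∅.
V2 /e/ – V3 /a/: /p/ → onset of the next syllable (single consonants are always licit onsets).
V3 /a/ – V4 /a/: cluster /mw/ — /mw/ is itself a permitted onset, so the whole cluster goes right; preceding coda = ∅.
V4 /a/ – V5 /a/: cluster /hdz/ — the longest permitted-onset suffix is /z/; onset = /z/, preceding coda = /hd/.
V5 /a/ – V6 /e/: /hh/ splits as /h/ + /h/ (/h/ is the longest suffix that is a licit onset).
Putting it together: de.mwe.pa.mwahd.zah.hes.
Mapping each syllable to C/V: /de/ → CV, /mwe/ → CCV, /pa/ → CV, /mwahd/ → CCVCC, /zah/ → CVC, /hes/ → CVC.

CV.CCV.CV.CCVCC.CVC.CVC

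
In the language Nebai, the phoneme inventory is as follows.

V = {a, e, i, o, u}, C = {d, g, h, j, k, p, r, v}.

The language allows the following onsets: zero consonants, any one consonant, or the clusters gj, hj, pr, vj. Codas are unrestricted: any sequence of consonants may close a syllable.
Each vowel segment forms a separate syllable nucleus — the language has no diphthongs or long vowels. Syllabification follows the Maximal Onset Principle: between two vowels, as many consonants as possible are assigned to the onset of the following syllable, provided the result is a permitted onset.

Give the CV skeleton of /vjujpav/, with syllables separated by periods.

Vowels present: u, a; each is a nucleus, giving 2 syllables.
σ1/σ2 boundary: /jp/ — longest licit onset from the right is /p/, leaving /j/ as coda.
Putting it together: vjuj.pav.
Mapping each syllable to C/V: /vjuj/ → CCVC, /pav/ → CVC.

CCVC.CVC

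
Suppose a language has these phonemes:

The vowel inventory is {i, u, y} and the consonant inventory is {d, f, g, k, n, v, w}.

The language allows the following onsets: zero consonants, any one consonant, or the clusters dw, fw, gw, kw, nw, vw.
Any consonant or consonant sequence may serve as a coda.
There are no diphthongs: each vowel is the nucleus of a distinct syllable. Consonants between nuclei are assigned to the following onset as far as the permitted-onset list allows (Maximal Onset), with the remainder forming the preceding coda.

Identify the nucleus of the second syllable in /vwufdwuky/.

u

Nuclei (vowels): u, u, y → 3 syllables.
The second nucleus (vowel 2 from the left) is /u/.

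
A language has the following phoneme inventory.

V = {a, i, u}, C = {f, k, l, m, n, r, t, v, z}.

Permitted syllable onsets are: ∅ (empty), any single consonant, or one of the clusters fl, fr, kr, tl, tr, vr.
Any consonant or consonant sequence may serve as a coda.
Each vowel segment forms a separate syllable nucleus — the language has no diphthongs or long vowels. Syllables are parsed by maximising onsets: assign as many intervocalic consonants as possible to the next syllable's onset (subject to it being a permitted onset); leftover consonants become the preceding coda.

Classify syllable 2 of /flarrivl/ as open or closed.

The vowels are a, i — 2 nuclei, so 2 syllables.
σ1/σ2 boundary: /rr/ — longest licit onset from the right is /r/, leaving /r/ as coda.
Syllabification: flar.rivl.
Syllable 2 is /rivl/ with coda /vl/, so it is closed.

closed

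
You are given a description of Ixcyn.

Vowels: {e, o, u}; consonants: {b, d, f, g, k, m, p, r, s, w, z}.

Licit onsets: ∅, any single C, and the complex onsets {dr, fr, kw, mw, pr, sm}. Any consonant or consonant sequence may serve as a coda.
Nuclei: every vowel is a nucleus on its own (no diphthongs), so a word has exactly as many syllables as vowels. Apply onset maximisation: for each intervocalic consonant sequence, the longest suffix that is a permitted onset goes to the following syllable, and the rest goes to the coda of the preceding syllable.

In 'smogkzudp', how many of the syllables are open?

Nuclei (vowels): o, u → 2 syllables.
σ1/σ2 boundary: /gkz/ — longest licit onset from the right is /z/, leaving /gk/ as coda.
Syllabification: smogk.zudp.
Classifying each syllable: /smogk/ (closed), /zudp/ (closed).
Open syllables: 0.

0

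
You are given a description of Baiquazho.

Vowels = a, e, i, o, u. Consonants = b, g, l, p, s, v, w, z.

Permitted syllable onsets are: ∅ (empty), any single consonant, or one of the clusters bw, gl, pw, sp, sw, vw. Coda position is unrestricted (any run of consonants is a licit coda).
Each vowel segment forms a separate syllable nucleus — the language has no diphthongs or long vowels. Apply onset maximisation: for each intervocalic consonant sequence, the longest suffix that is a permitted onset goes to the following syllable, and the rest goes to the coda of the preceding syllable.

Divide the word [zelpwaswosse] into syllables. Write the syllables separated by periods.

Nuclei (vowels): e, a, o, e → 4 syllables.
/e…a/ gap (V1→V2): /lpw/ — longest licit onset from the right is /pw/, leaving /l/ as coda.
/a…o/ gap (V2→V3): /sw/ — entire cluster is a permitted onset → onset /sw/, coda ∅.
/o…e/ gap (V3→V4): /ss/; trying suffixes from longest down, /s/ is the first permitted one, so coda /s/ | onset /s/.

zel.pwa.swos.se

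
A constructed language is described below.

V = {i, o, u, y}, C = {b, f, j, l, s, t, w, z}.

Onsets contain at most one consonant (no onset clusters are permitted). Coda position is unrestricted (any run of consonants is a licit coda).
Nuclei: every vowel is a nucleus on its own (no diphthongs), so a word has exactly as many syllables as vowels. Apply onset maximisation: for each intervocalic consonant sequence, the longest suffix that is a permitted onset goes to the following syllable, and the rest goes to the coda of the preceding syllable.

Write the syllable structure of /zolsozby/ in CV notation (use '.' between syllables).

The vowels are o, o, y — 3 nuclei, so 3 syllables.
σ1/σ2 boundary: /ls/; trying suffixes from longest down, /s/ is the first permitted one, so coda /l/ | onset /s/.
σ2/σ3 boundary: cluster /zb/ — the longest permitted-onset suffix is /b/; onset = /b/, preceding coda = /z/.
Syllabification: zol.soz.by.
Mapping each syllable to C/V: /zol/ → CVC, /soz/ → CVC, /by/ → CV.

CVC.CVC.CV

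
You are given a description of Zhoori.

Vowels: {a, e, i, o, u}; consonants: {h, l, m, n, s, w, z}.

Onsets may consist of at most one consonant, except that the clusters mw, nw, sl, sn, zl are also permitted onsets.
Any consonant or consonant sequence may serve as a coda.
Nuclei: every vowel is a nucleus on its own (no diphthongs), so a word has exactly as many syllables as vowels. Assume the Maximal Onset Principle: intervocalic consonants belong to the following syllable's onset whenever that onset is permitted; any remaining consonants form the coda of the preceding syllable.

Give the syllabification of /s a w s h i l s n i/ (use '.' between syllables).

saws.hil.sni

The vowels are a, i, i — 3 nuclei, so 3 syllables.
Between /a/ (V1) and /i/ (V2): cluster /wsh/ — the longest permitted-onset suffix is /h/; onset = /h/, preceding coda = /ws/.
Between /i/ (V2) and /i/ (V3): /lsn/ — longest licit onset from the right is /sn/, leaving /l/ as coda.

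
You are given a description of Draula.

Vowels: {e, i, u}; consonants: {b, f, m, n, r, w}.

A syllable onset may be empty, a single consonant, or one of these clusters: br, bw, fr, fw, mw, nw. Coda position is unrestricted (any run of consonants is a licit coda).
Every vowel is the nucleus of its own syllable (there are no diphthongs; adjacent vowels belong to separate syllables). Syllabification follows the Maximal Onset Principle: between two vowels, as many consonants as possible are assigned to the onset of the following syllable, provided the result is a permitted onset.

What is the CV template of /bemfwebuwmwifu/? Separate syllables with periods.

CVC.CCV.CVC.CCV.CV

Nuclei (vowels): e, e, u, i, u → 5 syllables.
V1 /e/ – V2 /e/: /mfw/ — longest licit onset from the right is /fw/, leaving /m/ as coda.
V2 /e/ – V3 /u/: /b/ is a single consonant, so it becomes the next onset.
V3 /u/ – V4 /i/: /wmw/; trying suffixes from longest down, /mw/ is the first permitted one, so coda /w/ | onset /mw/.
V4 /i/ – V5 /u/: /f/ is a single consonant, so it becomes the next onset.
Putting it together: bem.fwe.buw.mwi.fu.
Mapping each syllable to C/V: /bem/ → CVC, /fwe/ → CCV, /buw/ → CVC, /mwi/ → CCV, /fu/ → CV.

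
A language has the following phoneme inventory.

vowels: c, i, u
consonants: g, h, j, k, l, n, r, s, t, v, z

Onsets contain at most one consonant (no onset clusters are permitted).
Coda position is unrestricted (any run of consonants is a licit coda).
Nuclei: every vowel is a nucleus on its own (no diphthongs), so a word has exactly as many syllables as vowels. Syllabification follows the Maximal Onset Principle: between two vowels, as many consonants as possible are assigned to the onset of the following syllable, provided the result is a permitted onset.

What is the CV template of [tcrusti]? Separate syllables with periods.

CV.CVC.CV

Nuclei (vowels): c, u, i → 3 syllables.
σ1/σ2 boundary: just /r/ — single C goes to the following onset.
σ2/σ3 boundary: cluster /st/ — the longest permitted-onset suffix is /t/; onset = /t/, preceding coda = /s/.
Syllabification: tc.rus.ti.
Mapping each syllable to C/V: /tc/ → CV, /rus/ → CVC, /ti/ → CV.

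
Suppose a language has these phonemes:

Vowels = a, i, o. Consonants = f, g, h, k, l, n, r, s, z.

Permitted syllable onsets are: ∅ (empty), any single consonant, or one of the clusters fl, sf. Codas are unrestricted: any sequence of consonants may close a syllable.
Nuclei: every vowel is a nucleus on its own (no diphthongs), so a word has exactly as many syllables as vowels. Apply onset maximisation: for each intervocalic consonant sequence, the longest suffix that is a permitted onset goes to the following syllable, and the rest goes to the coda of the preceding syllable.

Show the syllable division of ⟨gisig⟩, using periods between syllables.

The vowels are i, i — 2 nuclei, so 2 syllables.
Between /i/ (V1) and /i/ (V2): just /s/ — single C goes to the following onset.

gi.sig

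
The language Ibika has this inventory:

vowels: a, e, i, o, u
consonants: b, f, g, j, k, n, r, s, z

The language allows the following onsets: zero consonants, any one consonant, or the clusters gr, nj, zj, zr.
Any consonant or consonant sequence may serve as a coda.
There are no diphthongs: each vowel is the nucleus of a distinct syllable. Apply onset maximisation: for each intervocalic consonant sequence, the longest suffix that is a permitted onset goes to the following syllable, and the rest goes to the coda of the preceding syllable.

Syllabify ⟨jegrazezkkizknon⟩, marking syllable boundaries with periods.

je.gra.zezk.kizk.non

Nuclei (vowels): e, a, e, i, o → 5 syllables.
σ1/σ2 boundary: /gr/ — entire cluster is a permitted onset → onset /gr/, coda ∅.
σ2/σ3 boundary: /z/ → onset of the next syllable (single consonants are always licit onsets).
σ3/σ4 boundary: cluster /zkk/ — the longest permitted-onset suffix is /k/; onset = /k/, preceding coda = /zk/.
σ4/σ5 boundary: /zkn/ — longest licit onset from the right is /n/, leaving /zk/ as coda.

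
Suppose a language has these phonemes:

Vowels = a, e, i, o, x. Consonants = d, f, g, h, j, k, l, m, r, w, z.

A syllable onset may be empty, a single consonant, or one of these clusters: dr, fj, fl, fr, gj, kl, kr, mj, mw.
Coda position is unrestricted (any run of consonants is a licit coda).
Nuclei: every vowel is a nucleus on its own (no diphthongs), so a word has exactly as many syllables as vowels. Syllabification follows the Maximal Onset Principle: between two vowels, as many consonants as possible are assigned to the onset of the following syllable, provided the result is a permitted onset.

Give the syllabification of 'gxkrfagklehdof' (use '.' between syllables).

Vowels present: x, a, e, o; each is a nucleus, giving 4 syllables.
Between /x/ (V1) and /a/ (V2): /krf/ splits as /kr/ + /f/ (/f/ is the longest suffix that is a licit onset).
Between /a/ (V2) and /e/ (V3): cluster /gkl/ — the longest permitted-onset suffix is /kl/; onset = /kl/, preceding coda = /g/.
Between /e/ (V3) and /o/ (V4): /hd/; trying suffixes from longest down, /d/ is the first permitted one, so coda /h/ | onset /d/.

gxkr.fag.kleh.dof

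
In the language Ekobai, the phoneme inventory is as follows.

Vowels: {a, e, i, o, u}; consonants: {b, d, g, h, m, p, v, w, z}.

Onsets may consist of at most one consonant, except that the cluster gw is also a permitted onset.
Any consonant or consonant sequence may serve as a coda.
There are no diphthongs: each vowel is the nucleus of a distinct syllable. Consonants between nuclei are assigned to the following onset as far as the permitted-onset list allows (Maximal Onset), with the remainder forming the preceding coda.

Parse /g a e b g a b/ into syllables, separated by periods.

Vowels present: a, e, a; each is a nucleus, giving 3 syllables.
V1 /a/ – V2 /e/: hiatus — the boundary sits between the two vowels.
V2 /e/ – V3 /a/: /bg/ — longest licit onset from the right is /g/, leaving /b/ as coda.

ga.eb.gab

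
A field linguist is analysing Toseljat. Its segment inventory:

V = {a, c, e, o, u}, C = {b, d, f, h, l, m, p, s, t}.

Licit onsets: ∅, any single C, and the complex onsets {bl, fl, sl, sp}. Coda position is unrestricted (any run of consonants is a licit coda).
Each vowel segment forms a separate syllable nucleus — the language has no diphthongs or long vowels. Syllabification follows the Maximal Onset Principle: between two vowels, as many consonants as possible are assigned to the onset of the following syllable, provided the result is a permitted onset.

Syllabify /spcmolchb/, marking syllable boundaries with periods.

Nuclei (vowels): c, o, c → 3 syllables.
/c…o/ gap (V1→V2): /m/ → onset of the next syllable (single consonants are always licit onsets).
/o…c/ gap (V2→V3): /l/ is a single consonant, so it becomes the next onset.

spc.mo.lchb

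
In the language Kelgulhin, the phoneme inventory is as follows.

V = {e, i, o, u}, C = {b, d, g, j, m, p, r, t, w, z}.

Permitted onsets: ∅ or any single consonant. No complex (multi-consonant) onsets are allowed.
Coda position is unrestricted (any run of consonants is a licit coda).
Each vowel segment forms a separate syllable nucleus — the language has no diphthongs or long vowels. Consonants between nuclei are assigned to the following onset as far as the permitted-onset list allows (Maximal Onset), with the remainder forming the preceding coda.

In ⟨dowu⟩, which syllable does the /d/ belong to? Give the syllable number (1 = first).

1

The vowels are o, u — 2 nuclei, so 2 syllables.
/o…u/ gap (V1→V2): /w/ → onset of the next syllable (single consonants are always licit onsets).
Syllabification: do.wu.
The /d/ is in the onset of syllable 1 (/do/).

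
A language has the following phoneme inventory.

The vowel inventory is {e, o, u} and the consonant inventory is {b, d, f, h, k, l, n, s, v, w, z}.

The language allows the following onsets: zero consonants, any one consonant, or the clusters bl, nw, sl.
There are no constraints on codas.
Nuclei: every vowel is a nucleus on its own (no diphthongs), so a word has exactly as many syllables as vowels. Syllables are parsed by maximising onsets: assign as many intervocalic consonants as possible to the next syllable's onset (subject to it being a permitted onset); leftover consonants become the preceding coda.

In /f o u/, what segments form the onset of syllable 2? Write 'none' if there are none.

none

The vowels are o, u — 2 nuclei, so 2 syllables.
Between /o/ (V1) and /u/ (V2): no consonants, so the boundary falls immediately after /o/.
Result: fo.u.
Syllable 2 is /u/: onset ∅, nucleus /u/, coda ∅.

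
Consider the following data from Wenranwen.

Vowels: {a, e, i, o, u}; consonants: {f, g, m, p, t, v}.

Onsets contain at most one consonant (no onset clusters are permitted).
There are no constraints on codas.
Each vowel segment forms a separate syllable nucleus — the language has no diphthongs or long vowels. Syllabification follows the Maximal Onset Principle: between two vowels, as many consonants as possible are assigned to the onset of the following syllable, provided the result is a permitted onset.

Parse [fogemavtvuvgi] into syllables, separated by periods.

Nuclei (vowels): o, e, a, u, i → 5 syllables.
Between /o/ (V1) and /e/ (V2): /g/ is a single consonant, so it becomes the next onset.
Between /e/ (V2) and /a/ (V3): /m/ → onset of the next syllable (single consonants are always licit onsets).
Between /a/ (V3) and /u/ (V4): cluster /vtv/ — the longest permitted-onset suffix is /v/; onset = /v/, preceding coda = /vt/.
Between /u/ (V4) and /i/ (V5): /vg/ splits as /v/ + /g/ (/g/ is the longest suffix that is a licit onset).

fo.ge.mavt.vuv.gi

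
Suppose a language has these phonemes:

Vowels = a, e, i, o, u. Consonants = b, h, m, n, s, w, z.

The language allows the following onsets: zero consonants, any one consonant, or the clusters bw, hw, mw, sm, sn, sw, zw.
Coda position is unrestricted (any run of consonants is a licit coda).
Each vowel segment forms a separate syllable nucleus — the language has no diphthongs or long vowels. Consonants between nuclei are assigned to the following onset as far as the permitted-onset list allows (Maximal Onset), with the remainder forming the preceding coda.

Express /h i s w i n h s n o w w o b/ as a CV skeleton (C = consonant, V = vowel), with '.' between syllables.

Nuclei (vowels): i, i, o, o → 4 syllables.
/i…i/ gap (V1→V2): /sw/ — entire cluster is a permitted onset → onset /sw/, coda ∅.
/i…o/ gap (V2→V3): /nhsn/; trying suffixes from longest down, /sn/ is the first permitted one, so coda /nh/ | onset /sn/.
/o…o/ gap (V3→V4): /ww/; trying suffixes from longest down, /w/ is the first permitted one, so coda /w/ | onset /w/.
So the parse is hi.swinh.snow.wob.
Mapping each syllable to C/V: /hi/ → CV, /swinh/ → CCVCC, /snow/ → CCVC, /wob/ → CVC.

CV.CCVCC.CCVC.CVC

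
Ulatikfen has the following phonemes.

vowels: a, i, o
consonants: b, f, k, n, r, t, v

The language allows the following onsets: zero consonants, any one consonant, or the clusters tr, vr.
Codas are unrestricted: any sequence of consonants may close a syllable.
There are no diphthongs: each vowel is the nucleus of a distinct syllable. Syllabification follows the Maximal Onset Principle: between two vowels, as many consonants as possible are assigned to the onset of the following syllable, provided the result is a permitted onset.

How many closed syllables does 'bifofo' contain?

Nuclei (vowels): i, o, o → 3 syllables.
/i…o/ gap (V1→V2): just /f/ — single C goes to the following onset.
/o…o/ gap (V2→V3): /f/ is a single consonant, so it becomes the next onset.
Putting it together: bi.fo.fo.
Classifying each syllable: /bi/ (open), /fo/ (open), /fo/ (open).
Closed syllables: 0.

0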